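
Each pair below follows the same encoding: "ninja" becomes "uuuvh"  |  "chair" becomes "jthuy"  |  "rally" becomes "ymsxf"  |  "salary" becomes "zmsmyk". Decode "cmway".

A repeating key of period 2 is used — shifts +7, +12 over and over.
Undoing it on cmway: c−7=v, m−12=a, w−7=p, a−12=o, y−7=r.

vapor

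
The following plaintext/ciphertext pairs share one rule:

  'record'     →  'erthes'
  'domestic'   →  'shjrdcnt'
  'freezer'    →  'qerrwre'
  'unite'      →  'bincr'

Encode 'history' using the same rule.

ondchex

r(17)→e(4) and e(4)→r(17) fit y≡25x+21 (mod 26); the inverse of 25 mod 26 is 25. Treating letters as 0–25, the rule is x ↦ 25x + 21 (mod 26).
On history: h(7)→25·7+21≡14=o; i(8)→25·8+21≡13=n; s(18)→25·18+21≡3=d; t(19)→25·19+21≡2=c; o(14)→25·14+21≡7=h; r(17)→25·17+21≡4=e; y(24)→25·24+21≡23=x (all mod 26).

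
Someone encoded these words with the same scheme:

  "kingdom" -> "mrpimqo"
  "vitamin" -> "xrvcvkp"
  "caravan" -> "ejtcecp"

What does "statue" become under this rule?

uccvdg

Shifts by position in kingdom: pos 0: k→m (+2), pos 1: i→r (+9), pos 2: n→p (+2), pos 3: g→i (+2), pos 4: d→m (+9), pos 5: o→q (+2) — repeating every 3. It's a Vigenère-style cipher with numeric key [2,9,2]: position i shifts by key[i mod 3].
Applying it to statue: s+2=u, t+9=c, a+2=c, t+2=v, u+9=d, e+2=g.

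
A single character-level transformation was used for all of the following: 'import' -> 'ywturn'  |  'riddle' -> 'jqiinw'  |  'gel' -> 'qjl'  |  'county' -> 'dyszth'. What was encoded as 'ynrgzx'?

Read the word backwards and shift each letter +5.
Reversing it on ynrgzx: shift back: y−5=t, n−5=i, r−5=m, g−5=b, z−5=u, x−5=s → timbus; then reverse → submit.

submit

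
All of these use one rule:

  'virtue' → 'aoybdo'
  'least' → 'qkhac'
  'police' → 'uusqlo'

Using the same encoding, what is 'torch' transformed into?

In virtue: v→a is +5, i→o is +6, r→y is +7, t→b is +8 — the shift increases by 1 each position. Each letter shifts forward by (position + 5), i.e. 5, 6, 7, … — the shift grows by one for each successive letter.
On torch: t+5=y, o+6=u, r+7=y, c+8=k, h+9=q.

yuykq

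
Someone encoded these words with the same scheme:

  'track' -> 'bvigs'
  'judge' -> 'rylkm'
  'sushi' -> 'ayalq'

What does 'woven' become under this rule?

esdiv

Shifts by position in track: pos 0: t→b (+8), pos 1: r→v (+4), pos 2: a→i (+8), pos 3: c→g (+4) — repeating every 2. It's a Vigenère-style cipher with numeric key [8,4]: position i shifts by key[i mod 2].
Applying it to woven: w+8=e, o+4=s, v+8=d, e+4=i, n+8=v.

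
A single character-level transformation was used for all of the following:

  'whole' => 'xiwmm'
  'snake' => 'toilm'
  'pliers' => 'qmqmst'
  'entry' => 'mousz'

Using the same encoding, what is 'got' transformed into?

The shift depends on letter class: consonant w→x is +1, but vowel o→w is +8. Vowels shift forward by 8 and consonants shift forward by 1.
On got: g(cons)+1=h, o(vowel)+8=w, t(cons)+1=u.

hwu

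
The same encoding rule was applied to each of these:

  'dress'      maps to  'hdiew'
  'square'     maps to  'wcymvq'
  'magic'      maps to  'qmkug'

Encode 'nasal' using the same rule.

Shifts by position in dress: pos 0: d→h (+4), pos 1: r→d (+12), pos 2: e→i (+4), pos 3: s→e (+12) — repeating every 2. A repeating key of period 2 is used — shifts +4, +12 over and over.
On nasal: n+4=r, a+12=m, s+4=w, a+12=m, l+4=p.

rmwmp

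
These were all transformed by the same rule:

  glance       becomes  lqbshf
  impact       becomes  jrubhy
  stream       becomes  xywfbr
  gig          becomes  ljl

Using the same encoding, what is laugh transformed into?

qbvlm

The shift depends on letter class: consonant g→l is +5, but vowel a→b is +1. The rule splits by letter class: vowels +1, consonants +5.
For laugh: l(cons)+5=q, a(vowel)+1=b, u(vowel)+1=v, g(cons)+5=l, h(cons)+5=m.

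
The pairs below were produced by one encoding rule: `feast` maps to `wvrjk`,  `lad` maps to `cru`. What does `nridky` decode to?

warmth

Compare letters: f→w is +17, e→v is +17, a→r is +17 — a constant shift. It's a constant shift of +17 (ROT17).
Decoding nridky: n−17=w, r−17=a, i−17=r, d−17=m, k−17=t, y−17=h.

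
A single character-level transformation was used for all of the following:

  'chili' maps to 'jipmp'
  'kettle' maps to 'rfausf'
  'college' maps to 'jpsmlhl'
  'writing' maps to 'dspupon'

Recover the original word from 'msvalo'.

frozen

Shifts by position in chili: pos 0: c→j (+7), pos 1: h→i (+1), pos 2: i→p (+7), pos 3: l→m (+1) — repeating every 2. The shifts repeat in a cycle of length 2: positions 0,1,… shift by +7, +1, then the pattern repeats.
Reversing it on msvalo: m−7=f, s−1=r, v−7=o, a−1=z, l−7=e, o−1=n.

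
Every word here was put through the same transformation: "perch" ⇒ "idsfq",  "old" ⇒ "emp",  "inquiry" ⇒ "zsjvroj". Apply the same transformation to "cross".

The output letters match the input read backwards, each shifted +1: perch reversed is hcrep. Two steps: reverse the string, then apply a Caesar shift of +1.
For cross: reverse → ssorc; then shift: s+1=t, s+1=t, o+1=p, r+1=s, c+1=d.

ttpsd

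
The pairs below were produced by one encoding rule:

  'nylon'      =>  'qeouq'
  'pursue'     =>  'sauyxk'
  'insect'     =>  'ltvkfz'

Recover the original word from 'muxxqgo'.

journal

Shifts by position in nylon: pos 0: n→q (+3), pos 1: y→e (+6), pos 2: l→o (+3), pos 3: o→u (+6) — repeating every 2. It's a Vigenère-style cipher with numeric key [3,6]: position i shifts by key[i mod 2].
Reversing it on muxxqgo: m−3=j, u−6=o, x−3=u, x−6=r, q−3=n, g−6=a, o−3=l.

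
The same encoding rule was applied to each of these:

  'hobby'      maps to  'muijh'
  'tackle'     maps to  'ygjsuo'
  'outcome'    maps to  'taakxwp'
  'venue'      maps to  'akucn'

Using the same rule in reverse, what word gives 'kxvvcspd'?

In hobby: h→m is +5, o→u is +6, b→i is +7, b→j is +8 — the shift increases by 1 each position. Letter i (0-indexed) is shifted by i+5, so successive shifts are 5, 6, 7, ….
Undoing it on kxvvcspd: k−5=f, x−6=r, v−7=o, v−8=n, c−9=t, s−10=i, p−11=e, d−12=r.

frontier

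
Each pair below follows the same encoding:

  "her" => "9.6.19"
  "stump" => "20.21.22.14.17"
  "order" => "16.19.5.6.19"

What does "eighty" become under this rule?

6.10.8.9.21.26

h is letter #8 and maps to 9: an offset of 1. Letters become their 1-based position plus 1 (so a→2, b→3, …).
Applying it to eighty: e=5→6, i=9→10, g=7→8, h=8→9, t=20→21, y=25→26.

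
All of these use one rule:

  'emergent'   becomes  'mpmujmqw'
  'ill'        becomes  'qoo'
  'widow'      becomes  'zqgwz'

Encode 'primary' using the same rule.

suqpiub

Two shifts are in play — +8 for a/e/i/o/u, +3 for every other letter.
For primary: p(cons)+3=s, r(cons)+3=u, i(vowel)+8=q, m(cons)+3=p, a(vowel)+8=i, r(cons)+3=u, y(cons)+3=b.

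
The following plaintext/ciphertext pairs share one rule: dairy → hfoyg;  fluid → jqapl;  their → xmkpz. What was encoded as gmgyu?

In dairy: d→h is +4, a→f is +5, i→o is +6, r→y is +7 — the shift increases by 1 each position. Each letter shifts forward by (position + 4), i.e. 4, 5, 6, … — the shift grows by one for each successive letter.
Undoing it on gmgyu: g−4=c, m−5=h, g−6=a, y−7=r, u−8=m.

charm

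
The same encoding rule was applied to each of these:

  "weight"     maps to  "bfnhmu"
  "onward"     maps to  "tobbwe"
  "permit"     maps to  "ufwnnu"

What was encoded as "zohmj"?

uncle

Shifts by position in weight: pos 0: w→b (+5), pos 1: e→f (+1), pos 2: i→n (+5), pos 3: g→h (+1) — repeating every 2. The shifts repeat in a cycle of length 2: positions 0,1,… shift by +5, +1, then the pattern repeats.
Undoing it on zohmj: z−5=u, o−1=n, h−5=c, m−1=l, j−5=e.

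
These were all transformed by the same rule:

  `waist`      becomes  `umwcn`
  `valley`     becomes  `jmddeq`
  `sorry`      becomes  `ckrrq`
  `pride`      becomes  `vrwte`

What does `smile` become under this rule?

cowde

Each letter's alphabet position (a=0..z=25) is mapped through 11·x+12 mod 26 — an affine cipher.
On smile: s(18)→11·18+12≡2=c; m(12)→11·12+12≡14=o; i(8)→11·8+12≡22=w; l(11)→11·11+12≡3=d; e(4)→11·4+12≡4=e (all mod 26).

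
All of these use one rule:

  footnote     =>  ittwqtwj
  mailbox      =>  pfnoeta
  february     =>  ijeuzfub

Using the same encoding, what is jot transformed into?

The shift depends on letter class: consonant f→i is +3, but vowel o→t is +5. Vowels shift forward by 5 and consonants shift forward by 3.
For jot: j(cons)+3=m, o(vowel)+5=t, t(cons)+3=w.

mtw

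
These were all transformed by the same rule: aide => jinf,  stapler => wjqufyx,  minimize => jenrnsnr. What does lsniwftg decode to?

Two steps: reverse the string, then apply a Caesar shift of +5.
Reversing it on lsniwftg: shift back: l−5=g, s−5=n, n−5=i, i−5=d, w−5=r, f−5=a, t−5=o, g−5=b → gnidraob; then reverse → boarding.

boarding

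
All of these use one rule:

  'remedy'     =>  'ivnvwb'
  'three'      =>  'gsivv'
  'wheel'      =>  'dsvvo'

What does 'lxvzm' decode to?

ocean

Each letter is replaced by its mirror in the alphabet: a↔z, b↔y, c↔x, and so on (the Atbash cipher).
Reversing it on lxvzm: l↔o, x↔c, v↔e, z↔a, m↔n.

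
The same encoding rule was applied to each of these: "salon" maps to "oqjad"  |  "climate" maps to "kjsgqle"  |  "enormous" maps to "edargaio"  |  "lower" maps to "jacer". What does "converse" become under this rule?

kadferoe

s(18)→o(14) and a(0)→q(16) fit y≡23x+16 (mod 26); the inverse of 23 mod 26 is 17. Each letter's alphabet position (a=0..z=25) is mapped through 23·x+16 mod 26 — an affine cipher.
Applying it to converse: c(2)→23·2+16≡10=k; o(14)→23·14+16≡0=a; n(13)→23·13+16≡3=d; v(21)→23·21+16≡5=f; e(4)→23·4+16≡4=e; r(17)→23·17+16≡17=r; s(18)→23·18+16≡14=o; e(4)→23·4+16≡4=e (all mod 26).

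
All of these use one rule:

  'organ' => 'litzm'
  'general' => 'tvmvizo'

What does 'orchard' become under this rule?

lixsziw

This is the alphabet-reversal cipher (Atbash): a becomes z, b becomes y, etc.
Applying it to orchard: o↔l, r↔i, c↔x, h↔s, a↔z, r↔i, d↔w.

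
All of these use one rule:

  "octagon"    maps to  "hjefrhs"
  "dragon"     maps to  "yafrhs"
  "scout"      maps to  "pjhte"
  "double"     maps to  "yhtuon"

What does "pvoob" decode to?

silly

o(14)→h(7) and c(2)→j(9) fit y≡15x+5 (mod 26); the inverse of 15 mod 26 is 7. Treating letters as 0–25, the rule is x ↦ 15x + 5 (mod 26).
Undoing it on pvoob: p(15)→7·(15−5)≡18=s; v(21)→7·(21−5)≡8=i; o(14)→7·(14−5)≡11=l; o(14)→7·(14−5)≡11=l; b(1)→7·(1−5)≡24=y (all mod 26).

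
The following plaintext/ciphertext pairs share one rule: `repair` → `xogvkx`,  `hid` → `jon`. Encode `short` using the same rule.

zxuny

The output letters match the input read backwards, each shifted +6: repair reversed is riaper. Read the word backwards and shift each letter +6.
On short: reverse → trohs; then shift: t+6=z, r+6=x, o+6=u, h+6=n, s+6=y.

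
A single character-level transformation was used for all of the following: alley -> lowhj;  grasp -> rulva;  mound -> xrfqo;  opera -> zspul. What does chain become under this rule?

A repeating key of period 2 is used — shifts +11, +3 over and over.
Applying it to chain: c+11=n, h+3=k, a+11=l, i+3=l, n+11=y.

nklly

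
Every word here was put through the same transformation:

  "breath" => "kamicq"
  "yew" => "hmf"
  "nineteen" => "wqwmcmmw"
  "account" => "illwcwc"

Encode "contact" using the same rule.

The shift depends on letter class: consonant b→k is +9, but vowel e→m is +8. The rule splits by letter class: vowels +8, consonants +9.
On contact: c(cons)+9=l, o(vowel)+8=w, n(cons)+9=w, t(cons)+9=c, a(vowel)+8=i, c(cons)+9=l, t(cons)+9=c.

lwwcilc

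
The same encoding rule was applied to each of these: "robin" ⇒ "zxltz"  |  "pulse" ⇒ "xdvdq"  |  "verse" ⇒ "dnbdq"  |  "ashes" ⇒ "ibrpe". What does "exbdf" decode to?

worst

In robin: r→z is +8, o→x is +9, b→l is +10, i→t is +11 — the shift increases by 1 each position. Letter i (0-indexed) is shifted by i+8, so successive shifts are 8, 9, 10, ….
Decoding exbdf: e−8=w, x−9=o, b−10=r, d−11=s, f−12=t.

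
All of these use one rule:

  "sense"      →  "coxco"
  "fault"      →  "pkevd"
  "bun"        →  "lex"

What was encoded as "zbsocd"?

priest

Each letter is shifted forward by 10 in the alphabet (a Caesar shift of +10).
Reversing it on zbsocd: z−10=p, b−10=r, s−10=i, o−10=e, c−10=s, d−10=t.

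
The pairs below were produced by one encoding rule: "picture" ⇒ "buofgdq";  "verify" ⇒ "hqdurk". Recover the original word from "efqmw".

Each letter is shifted forward by 12 in the alphabet (a Caesar shift of +12).
Decoding efqmw: e−12=s, f−12=t, q−12=e, m−12=a, w−12=k.

steak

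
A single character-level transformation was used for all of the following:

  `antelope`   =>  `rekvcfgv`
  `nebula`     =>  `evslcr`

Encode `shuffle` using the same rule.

jylwwcv

Compare letters: a→r is +17, n→e is +17, t→k is +17 — a constant shift. Every letter moves 17 places later in the alphabet, wrapping around z→a.
For shuffle: s+17=j, h+17=y, u+17=l, f+17=w, f+17=w, l+17=c, e+17=v.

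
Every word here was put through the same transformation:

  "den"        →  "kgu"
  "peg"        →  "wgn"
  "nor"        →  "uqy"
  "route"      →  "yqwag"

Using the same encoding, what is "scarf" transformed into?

zjcym

The shift depends on letter class: consonant d→k is +7, but vowel e→g is +2. The rule splits by letter class: vowels +2, consonants +7.
On scarf: s(cons)+7=z, c(cons)+7=j, a(vowel)+2=c, r(cons)+7=y, f(cons)+7=m.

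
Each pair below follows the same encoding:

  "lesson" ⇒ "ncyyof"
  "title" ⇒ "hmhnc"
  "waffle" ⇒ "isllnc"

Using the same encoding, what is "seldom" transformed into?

l(11)→n(13) and e(4)→c(2) fit y≡9x+18 (mod 26); the inverse of 9 mod 26 is 3. Each letter's alphabet position (a=0..z=25) is mapped through 9·x+18 mod 26 — an affine cipher.
Applying it to seldom: s(18)→9·18+18≡24=y; e(4)→9·4+18≡2=c; l(11)→9·11+18≡13=n; d(3)→9·3+18≡19=t; o(14)→9·14+18≡14=o; m(12)→9·12+18≡22=w (all mod 26).

ycntow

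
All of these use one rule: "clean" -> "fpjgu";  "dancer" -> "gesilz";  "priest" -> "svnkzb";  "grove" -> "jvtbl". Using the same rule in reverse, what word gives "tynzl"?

quite

In clean: c→f is +3, l→p is +4, e→j is +5, a→g is +6 — the shift increases by 1 each position. The shift increases by 1 at each position, starting from +3: 3, 4, 5, ….
Undoing it on tynzl: t−3=q, y−4=u, n−5=i, z−6=t, l−7=e.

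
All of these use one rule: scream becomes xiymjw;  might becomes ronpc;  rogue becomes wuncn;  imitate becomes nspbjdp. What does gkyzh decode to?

In scream: s→x is +5, c→i is +6, r→y is +7, e→m is +8 — the shift increases by 1 each position. Each letter shifts forward by (position + 5), i.e. 5, 6, 7, … — the shift grows by one for each successive letter.
Decoding gkyzh: g−5=b, k−6=e, y−7=r, z−8=r, h−9=y.

berry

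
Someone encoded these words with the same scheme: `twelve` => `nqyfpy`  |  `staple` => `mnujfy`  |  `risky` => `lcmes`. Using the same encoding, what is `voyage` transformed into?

pisuay

This is a Caesar cipher with shift 20.
On voyage: v+20=p, o+20=i, y+20=s, a+20=u, g+20=a, e+20=y.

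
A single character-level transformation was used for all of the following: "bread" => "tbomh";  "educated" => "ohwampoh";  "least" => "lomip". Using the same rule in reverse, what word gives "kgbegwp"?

workout

b(1)→t(19) and r(17)→b(1) fit y≡7x+12 (mod 26); the inverse of 7 mod 26 is 15. Each letter's alphabet position (a=0..z=25) is mapped through 7·x+12 mod 26 — an affine cipher.
Decoding kgbegwp: k(10)→15·(10−12)≡22=w; g(6)→15·(6−12)≡14=o; b(1)→15·(1−12)≡17=r; e(4)→15·(4−12)≡10=k; g(6)→15·(6−12)≡14=o; w(22)→15·(22−12)≡20=u; p(15)→15·(15−12)≡19=t (all mod 26).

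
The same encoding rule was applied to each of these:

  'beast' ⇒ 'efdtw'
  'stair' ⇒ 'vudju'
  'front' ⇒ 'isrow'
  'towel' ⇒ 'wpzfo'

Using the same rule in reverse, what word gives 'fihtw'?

chest

Shifts by position in beast: pos 0: b→e (+3), pos 1: e→f (+1), pos 2: a→d (+3), pos 3: s→t (+1) — repeating every 2. A repeating key of period 2 is used — shifts +3, +1 over and over.
Decoding fihtw: f−3=c, i−1=h, h−3=e, t−1=s, w−3=t.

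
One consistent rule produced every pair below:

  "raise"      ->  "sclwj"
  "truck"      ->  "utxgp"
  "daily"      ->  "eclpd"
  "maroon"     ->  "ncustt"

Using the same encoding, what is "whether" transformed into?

xjhxmky

In raise: r→s is +1, a→c is +2, i→l is +3, s→w is +4 — the shift increases by 1 each position. Letter i (0-indexed) is shifted by i+1, so successive shifts are 1, 2, 3, ….
For whether: w+1=x, h+2=j, e+3=h, t+4=x, h+5=m, e+6=k, r+7=y.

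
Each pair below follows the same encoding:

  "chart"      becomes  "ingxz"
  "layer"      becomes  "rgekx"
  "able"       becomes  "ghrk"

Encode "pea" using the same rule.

Compare letters: c→i is +6, h→n is +6, a→g is +6 — a constant shift. Each letter is shifted forward by 6 in the alphabet (a Caesar shift of +6).
On pea: p+6=v, e+6=k, a+6=g.

vkg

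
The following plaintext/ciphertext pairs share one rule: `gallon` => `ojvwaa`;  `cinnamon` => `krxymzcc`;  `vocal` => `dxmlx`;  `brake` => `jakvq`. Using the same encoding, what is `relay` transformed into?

znvlk

In gallon: g→o is +8, a→j is +9, l→v is +10, l→w is +11 — the shift increases by 1 each position. Letter i (0-indexed) is shifted by i+8, so successive shifts are 8, 9, 10, ….
On relay: r+8=z, e+9=n, l+10=v, a+11=l, y+12=k.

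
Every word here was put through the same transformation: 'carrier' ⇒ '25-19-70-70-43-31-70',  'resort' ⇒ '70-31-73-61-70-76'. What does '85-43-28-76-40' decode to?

The formula is n = 3×(alphabet index, a=1) + 16.
Reversing it on 85-43-28-76-40: 85→(85−16)÷3=23=w, 43→(43−16)÷3=9=i, 28→(28−16)÷3=4=d, 76→(76−16)÷3=20=t, 40→(40−16)÷3=8=h.

width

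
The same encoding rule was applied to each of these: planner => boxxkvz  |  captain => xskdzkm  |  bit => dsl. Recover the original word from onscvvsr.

hillside

The output letters match the input read backwards, each shifted +10: planner reversed is rennalp. Read the word backwards and shift each letter +10.
Undoing it on onscvvsr: shift back: o−10=e, n−10=d, s−10=i, c−10=s, v−10=l, v−10=l, s−10=i, r−10=h → edisllih; then reverse → hillside.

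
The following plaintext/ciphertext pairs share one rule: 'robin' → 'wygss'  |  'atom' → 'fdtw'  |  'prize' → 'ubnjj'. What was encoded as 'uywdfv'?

Shifts by position in robin: pos 0: r→w (+5), pos 1: o→y (+10), pos 2: b→g (+5), pos 3: i→s (+10) — repeating every 2. A repeating key of period 2 is used — shifts +5, +10 over and over.
Reversing it on uywdfv: u−5=p, y−10=o, w−5=r, d−10=t, f−5=a, v−10=l.

portal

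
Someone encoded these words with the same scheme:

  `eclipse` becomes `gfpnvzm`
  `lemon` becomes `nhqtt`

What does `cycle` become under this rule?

Letter i (0-indexed) is shifted by i+2, so successive shifts are 2, 3, 4, ….
On cycle: c+2=e, y+3=b, c+4=g, l+5=q, e+6=k.

ebgqk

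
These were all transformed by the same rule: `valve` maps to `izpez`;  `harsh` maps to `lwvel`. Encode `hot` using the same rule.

The output letters match the input read backwards, each shifted +4: valve reversed is evlav. The word is reversed, then every letter is shifted forward by 4.
Applying it to hot: reverse → toh; then shift: t+4=x, o+4=s, h+4=l.

xsl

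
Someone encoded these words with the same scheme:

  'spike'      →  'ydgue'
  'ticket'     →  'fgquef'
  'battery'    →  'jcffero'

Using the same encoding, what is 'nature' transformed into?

s(18)→y(24) and p(15)→d(3) fit y≡7x+2 (mod 26); the inverse of 7 mod 26 is 15. Each letter's alphabet position (a=0..z=25) is mapped through 7·x+2 mod 26 — an affine cipher.
For nature: n(13)→7·13+2≡15=p; a(0)→7·0+2≡2=c; t(19)→7·19+2≡5=f; u(20)→7·20+2≡12=m; r(17)→7·17+2≡17=r; e(4)→7·4+2≡4=e (all mod 26).

pcfmre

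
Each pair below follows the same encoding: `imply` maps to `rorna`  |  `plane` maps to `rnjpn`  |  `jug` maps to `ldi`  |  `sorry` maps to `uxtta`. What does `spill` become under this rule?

Two shifts are in play — +9 for a/e/i/o/u, +2 for every other letter.
For spill: s(cons)+2=u, p(cons)+2=r, i(vowel)+9=r, l(cons)+2=n, l(cons)+2=n.

urrnn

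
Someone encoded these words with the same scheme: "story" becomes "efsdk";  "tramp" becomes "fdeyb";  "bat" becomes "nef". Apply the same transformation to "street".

The shift depends on letter class: consonant s→e is +12, but vowel o→s is +4. The rule splits by letter class: vowels +4, consonants +12.
For street: s(cons)+12=e, t(cons)+12=f, r(cons)+12=d, e(vowel)+4=i, e(vowel)+4=i, t(cons)+12=f.

efdiif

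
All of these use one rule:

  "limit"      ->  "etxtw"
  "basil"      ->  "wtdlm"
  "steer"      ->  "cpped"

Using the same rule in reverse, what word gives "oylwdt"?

Two steps: reverse the string, then apply a Caesar shift of +11.
Reversing it on oylwdt: shift back: o−11=d, y−11=n, l−11=a, w−11=l, d−11=s, t−11=i → dnalsi; then reverse → island.

island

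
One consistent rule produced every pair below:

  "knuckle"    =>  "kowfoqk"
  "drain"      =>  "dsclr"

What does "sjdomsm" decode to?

sibling

In knuckle: k→k is +0, n→o is +1, u→w is +2, c→f is +3 — the shift increases by 1 each position. The shift increases by 1 at each position, starting from +0: 0, 1, 2, ….
Undoing it on sjdomsm: s−0=s, j−1=i, d−2=b, o−3=l, m−4=i, s−5=n, m−6=g.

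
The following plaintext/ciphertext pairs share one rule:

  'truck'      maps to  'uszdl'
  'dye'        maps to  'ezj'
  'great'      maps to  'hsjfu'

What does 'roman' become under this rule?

The shift depends on letter class: consonant t→u is +1, but vowel u→z is +5. Vowels shift forward by 5 and consonants shift forward by 1.
On roman: r(cons)+1=s, o(vowel)+5=t, m(cons)+1=n, a(vowel)+5=f, n(cons)+1=o.

stnfo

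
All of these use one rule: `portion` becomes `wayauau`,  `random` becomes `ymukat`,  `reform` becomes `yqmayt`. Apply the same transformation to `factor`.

mmjaay

The shift depends on letter class: consonant p→w is +7, but vowel o→a is +12. The rule splits by letter class: vowels +12, consonants +7.
For factor: f(cons)+7=m, a(vowel)+12=m, c(cons)+7=j, t(cons)+7=a, o(vowel)+12=a, r(cons)+7=y.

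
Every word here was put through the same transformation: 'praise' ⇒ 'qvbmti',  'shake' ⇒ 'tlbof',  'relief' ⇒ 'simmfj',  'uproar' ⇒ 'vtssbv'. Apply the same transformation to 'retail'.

Shifts by position in praise: pos 0: p→q (+1), pos 1: r→v (+4), pos 2: a→b (+1), pos 3: i→m (+4) — repeating every 2. A repeating key of period 2 is used — shifts +1, +4 over and over.
For retail: r+1=s, e+4=i, t+1=u, a+4=e, i+1=j, l+4=p.

siuejp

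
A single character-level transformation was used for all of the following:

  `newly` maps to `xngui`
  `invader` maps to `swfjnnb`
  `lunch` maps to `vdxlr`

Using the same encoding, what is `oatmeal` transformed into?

Shifts by position in newly: pos 0: n→x (+10), pos 1: e→n (+9), pos 2: w→g (+10), pos 3: l→u (+9) — repeating every 2. The shifts repeat in a cycle of length 2: positions 0,1,… shift by +10, +9, then the pattern repeats.
Applying it to oatmeal: o+10=y, a+9=j, t+10=d, m+9=v, e+10=o, a+9=j, l+10=v.

yjdvojv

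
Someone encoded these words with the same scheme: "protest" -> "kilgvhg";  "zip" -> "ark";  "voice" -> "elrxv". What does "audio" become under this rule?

zfwrl

Each pair mirrors across the alphabet (p↔k, r↔i, o↔l): positions sum to 25. Letters are reflected about the middle of the alphabet (position → 25−position): Atbash.
For audio: a↔z, u↔f, d↔w, i↔r, o↔l.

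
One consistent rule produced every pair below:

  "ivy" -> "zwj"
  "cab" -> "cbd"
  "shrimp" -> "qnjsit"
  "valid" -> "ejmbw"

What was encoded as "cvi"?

hub

The output letters match the input read backwards, each shifted +1: ivy reversed is yvi. The word is reversed, then every letter is shifted forward by 1.
Decoding cvi: shift back: c−1=b, v−1=u, i−1=h → buh; then reverse → hub.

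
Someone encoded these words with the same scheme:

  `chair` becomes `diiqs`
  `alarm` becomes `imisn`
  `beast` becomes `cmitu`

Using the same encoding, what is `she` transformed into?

Two shifts are in play — +8 for a/e/i/o/u, +1 for every other letter.
On she: s(cons)+1=t, h(cons)+1=i, e(vowel)+8=m.

tim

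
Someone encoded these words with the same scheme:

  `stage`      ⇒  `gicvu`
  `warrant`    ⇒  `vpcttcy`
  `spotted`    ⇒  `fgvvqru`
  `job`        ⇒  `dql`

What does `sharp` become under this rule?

rtcju

The output letters match the input read backwards, each shifted +2: stage reversed is egats. Two steps: reverse the string, then apply a Caesar shift of +2.
For sharp: reverse → prahs; then shift: p+2=r, r+2=t, a+2=c, h+2=j, s+2=u.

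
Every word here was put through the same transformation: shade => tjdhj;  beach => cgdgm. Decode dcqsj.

canoe

In shade: s→t is +1, h→j is +2, a→d is +3, d→h is +4 — the shift increases by 1 each position. Each letter shifts forward by (position + 1), i.e. 1, 2, 3, … — the shift grows by one for each successive letter.
Reversing it on dcqsj: d−1=c, c−2=a, q−3=n, s−4=o, j−5=e.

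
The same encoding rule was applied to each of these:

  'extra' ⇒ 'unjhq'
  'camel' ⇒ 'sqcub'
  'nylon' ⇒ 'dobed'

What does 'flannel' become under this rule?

vbqddub

Compare letters: e→u is +16, x→n is +16, t→j is +16 — a constant shift. Every letter moves 16 places later in the alphabet, wrapping around z→a.
Applying it to flannel: f+16=v, l+16=b, a+16=q, n+16=d, n+16=d, e+16=u, l+16=b.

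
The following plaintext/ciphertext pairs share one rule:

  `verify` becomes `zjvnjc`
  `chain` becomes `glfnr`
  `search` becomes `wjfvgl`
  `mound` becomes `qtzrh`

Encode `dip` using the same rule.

hnt

The shift depends on letter class: consonant v→z is +4, but vowel e→j is +5. The rule splits by letter class: vowels +5, consonants +4.
On dip: d(cons)+4=h, i(vowel)+5=n, p(cons)+4=t.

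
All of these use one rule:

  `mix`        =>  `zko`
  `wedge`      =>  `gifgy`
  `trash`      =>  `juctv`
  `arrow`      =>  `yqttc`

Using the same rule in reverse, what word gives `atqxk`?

The output letters match the input read backwards, each shifted +2: mix reversed is xim. The word is reversed, then every letter is shifted forward by 2.
Reversing it on atqxk: shift back: a−2=y, t−2=r, q−2=o, x−2=v, k−2=i → yrovi; then reverse → ivory.

ivory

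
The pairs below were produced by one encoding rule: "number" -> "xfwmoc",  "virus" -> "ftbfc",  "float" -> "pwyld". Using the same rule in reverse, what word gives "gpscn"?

Shifts by position in number: pos 0: n→x (+10), pos 1: u→f (+11), pos 2: m→w (+10), pos 3: b→m (+11) — repeating every 2. The shifts repeat in a cycle of length 2: positions 0,1,… shift by +10, +11, then the pattern repeats.
Decoding gpscn: g−10=w, p−11=e, s−10=i, c−11=r, n−10=d.

weird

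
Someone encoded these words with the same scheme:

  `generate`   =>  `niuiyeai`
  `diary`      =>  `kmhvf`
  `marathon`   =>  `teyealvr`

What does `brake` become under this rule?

ivhol

Shifts by position in generate: pos 0: g→n (+7), pos 1: e→i (+4), pos 2: n→u (+7), pos 3: e→i (+4) — repeating every 2. It's a Vigenère-style cipher with numeric key [7,4]: position i shifts by key[i mod 2].
On brake: b+7=i, r+4=v, a+7=h, k+4=o, e+7=l.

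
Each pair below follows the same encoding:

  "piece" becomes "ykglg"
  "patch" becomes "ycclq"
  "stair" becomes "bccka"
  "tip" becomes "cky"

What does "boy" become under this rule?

The shift depends on letter class: consonant p→y is +9, but vowel i→k is +2. Two shifts are in play — +2 for a/e/i/o/u, +9 for every other letter.
Applying it to boy: b(cons)+9=k, o(vowel)+2=q, y(cons)+9=h.

kqh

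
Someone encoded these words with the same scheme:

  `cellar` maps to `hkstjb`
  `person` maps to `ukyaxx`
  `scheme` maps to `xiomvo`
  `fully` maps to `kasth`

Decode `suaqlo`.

In cellar: c→h is +5, e→k is +6, l→s is +7, l→t is +8 — the shift increases by 1 each position. The shift increases by 1 at each position, starting from +5: 5, 6, 7, ….
Undoing it on suaqlo: s−5=n, u−6=o, a−7=t, q−8=i, l−9=c, o−10=e.

notice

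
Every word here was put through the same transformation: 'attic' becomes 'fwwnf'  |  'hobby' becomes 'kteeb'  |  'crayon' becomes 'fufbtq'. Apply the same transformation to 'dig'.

gnj

The shift depends on letter class: consonant t→w is +3, but vowel a→f is +5. The rule splits by letter class: vowels +5, consonants +3.
For dig: d(cons)+3=g, i(vowel)+5=n, g(cons)+3=j.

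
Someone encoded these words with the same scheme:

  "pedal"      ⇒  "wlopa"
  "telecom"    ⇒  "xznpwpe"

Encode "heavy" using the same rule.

jglps

Read the word backwards and shift each letter +11.
For heavy: reverse → yvaeh; then shift: y+11=j, v+11=g, a+11=l, e+11=p, h+11=s.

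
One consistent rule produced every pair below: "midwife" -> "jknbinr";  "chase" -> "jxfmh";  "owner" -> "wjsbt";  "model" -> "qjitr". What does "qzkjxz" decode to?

useful

The output letters match the input read backwards, each shifted +5: midwife reversed is efiwdim. The word is reversed, then every letter is shifted forward by 5.
Undoing it on qzkjxz: shift back: q−5=l, z−5=u, k−5=f, j−5=e, x−5=s, z−5=u → lufesu; then reverse → useful.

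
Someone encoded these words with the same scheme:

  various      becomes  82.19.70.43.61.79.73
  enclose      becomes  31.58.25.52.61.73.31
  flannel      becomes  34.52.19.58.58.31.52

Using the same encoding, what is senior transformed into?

73.31.58.43.61.70

Each letter becomes 3×(its alphabet position, a=1..z=26) + 16.
Applying it to senior: s=19→73, e=5→31, n=14→58, i=9→43, o=15→61, r=18→70.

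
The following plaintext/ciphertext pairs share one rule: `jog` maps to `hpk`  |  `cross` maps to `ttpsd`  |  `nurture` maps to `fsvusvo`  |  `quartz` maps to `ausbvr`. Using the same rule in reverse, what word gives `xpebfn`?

The output letters match the input read backwards, each shifted +1: jog reversed is goj. Read the word backwards and shift each letter +1.
Reversing it on xpebfn: shift back: x−1=w, p−1=o, e−1=d, b−1=a, f−1=e, n−1=m → wodaem; then reverse → meadow.

meadow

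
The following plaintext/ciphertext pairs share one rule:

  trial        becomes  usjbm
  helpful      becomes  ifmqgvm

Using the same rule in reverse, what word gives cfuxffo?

Compare letters: t→u is +1, r→s is +1, i→j is +1 — a constant shift. Each letter is shifted forward by 1 in the alphabet (a Caesar shift of +1).
Reversing it on cfuxffo: c−1=b, f−1=e, u−1=t, x−1=w, f−1=e, f−1=e, o−1=n.

between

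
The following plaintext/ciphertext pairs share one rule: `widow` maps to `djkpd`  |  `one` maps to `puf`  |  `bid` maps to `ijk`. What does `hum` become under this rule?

ovt

The shift depends on letter class: consonant w→d is +7, but vowel i→j is +1. Two shifts are in play — +1 for a/e/i/o/u, +7 for every other letter.
On hum: h(cons)+7=o, u(vowel)+1=v, m(cons)+7=t.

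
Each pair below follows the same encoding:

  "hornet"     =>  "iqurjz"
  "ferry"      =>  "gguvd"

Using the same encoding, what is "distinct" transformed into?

Each letter shifts forward by (position + 1), i.e. 1, 2, 3, … — the shift grows by one for each successive letter.
Applying it to distinct: d+1=e, i+2=k, s+3=v, t+4=x, i+5=n, n+6=t, c+7=j, t+8=b.

ekvxntjb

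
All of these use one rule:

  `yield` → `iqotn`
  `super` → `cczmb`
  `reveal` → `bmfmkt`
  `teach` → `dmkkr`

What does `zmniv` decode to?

It's a Vigenère-style cipher with numeric key [10,8]: position i shifts by key[i mod 2].
Decoding zmniv: z−10=p, m−8=e, n−10=d, i−8=a, v−10=l.

pedal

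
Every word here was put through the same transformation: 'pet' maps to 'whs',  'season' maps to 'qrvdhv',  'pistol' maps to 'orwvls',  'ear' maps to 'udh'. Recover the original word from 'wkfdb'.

The output letters match the input read backwards, each shifted +3: pet reversed is tep. The word is reversed, then every letter is shifted forward by 3.
Reversing it on wkfdb: shift back: w−3=t, k−3=h, f−3=c, d−3=a, b−3=y → thcay; then reverse → yacht.

yacht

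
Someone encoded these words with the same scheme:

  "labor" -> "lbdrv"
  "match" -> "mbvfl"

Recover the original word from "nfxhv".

In labor: l→l is +0, a→b is +1, b→d is +2, o→r is +3 — the shift increases by 1 each position. The shift increases by 1 at each position, starting from +0: 0, 1, 2, ….
Decoding nfxhv: n−0=n, f−1=e, x−2=v, h−3=e, v−4=r.

never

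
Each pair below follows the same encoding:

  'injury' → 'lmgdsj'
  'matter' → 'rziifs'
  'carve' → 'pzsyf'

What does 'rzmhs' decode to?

Each letter's alphabet position (a=0..z=25) is mapped through 21·x+25 mod 26 — an affine cipher.
Reversing it on rzmhs: r(17)→5·(17−25)≡12=m; z(25)→5·(25−25)≡0=a; m(12)→5·(12−25)≡13=n; h(7)→5·(7−25)≡14=o; s(18)→5·(18−25)≡17=r (all mod 26).

manor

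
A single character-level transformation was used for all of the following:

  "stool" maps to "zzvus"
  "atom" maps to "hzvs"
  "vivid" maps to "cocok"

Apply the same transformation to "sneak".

ztlgr

It's a Vigenère-style cipher with numeric key [7,6]: position i shifts by key[i mod 2].
Applying it to sneak: s+7=z, n+6=t, e+7=l, a+6=g, k+7=r.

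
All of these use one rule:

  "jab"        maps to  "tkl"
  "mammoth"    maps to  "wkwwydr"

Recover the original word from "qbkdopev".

grateful

Each letter is shifted forward by 10 in the alphabet (a Caesar shift of +10).
Decoding qbkdopev: q−10=g, b−10=r, k−10=a, d−10=t, o−10=e, p−10=f, e−10=u, v−10=l.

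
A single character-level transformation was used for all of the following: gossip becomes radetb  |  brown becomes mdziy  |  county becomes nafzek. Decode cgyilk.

It's a Vigenère-style cipher with numeric key [11,12]: position i shifts by key[i mod 2].
Reversing it on cgyilk: c−11=r, g−12=u, y−11=n, i−12=w, l−11=a, k−12=y.

runway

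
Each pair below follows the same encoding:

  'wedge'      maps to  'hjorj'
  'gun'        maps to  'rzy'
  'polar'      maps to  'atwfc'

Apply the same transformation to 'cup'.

The shift depends on letter class: consonant w→h is +11, but vowel e→j is +5. The rule splits by letter class: vowels +5, consonants +11.
On cup: c(cons)+11=n, u(vowel)+5=z, p(cons)+11=a.

nza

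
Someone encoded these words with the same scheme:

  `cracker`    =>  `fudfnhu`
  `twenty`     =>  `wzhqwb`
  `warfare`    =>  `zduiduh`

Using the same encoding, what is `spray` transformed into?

Compare letters: c→f is +3, r→u is +3, a→d is +3 — a constant shift. This is a Caesar cipher with shift 3.
On spray: s+3=v, p+3=s, r+3=u, a+3=d, y+3=b.

vsudb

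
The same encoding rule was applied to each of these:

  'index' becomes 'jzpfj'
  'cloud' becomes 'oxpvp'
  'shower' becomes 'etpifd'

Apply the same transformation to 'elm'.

Vowels shift forward by 1 and consonants shift forward by 12.
For elm: e(vowel)+1=f, l(cons)+12=x, m(cons)+12=y.

fxy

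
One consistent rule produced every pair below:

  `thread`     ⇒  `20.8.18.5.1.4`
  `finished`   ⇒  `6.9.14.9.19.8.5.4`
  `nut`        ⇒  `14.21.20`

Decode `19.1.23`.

t is letter #20 and maps to 20: an offset of 0. Each letter is replaced by its alphabet position (a=1, b=2, …, z=26).
Undoing it on 19.1.23: 19=s, 1=a, 23=w.

saw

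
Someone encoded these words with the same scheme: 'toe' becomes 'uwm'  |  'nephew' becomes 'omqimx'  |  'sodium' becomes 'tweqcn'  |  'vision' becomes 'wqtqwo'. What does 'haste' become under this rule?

iitum

The shift depends on letter class: consonant t→u is +1, but vowel o→w is +8. The rule splits by letter class: vowels +8, consonants +1.
On haste: h(cons)+1=i, a(vowel)+8=i, s(cons)+1=t, t(cons)+1=u, e(vowel)+8=m.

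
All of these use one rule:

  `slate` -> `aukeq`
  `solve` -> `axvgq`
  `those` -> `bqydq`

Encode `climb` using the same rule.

Each letter shifts forward by (position + 8), i.e. 8, 9, 10, … — the shift grows by one for each successive letter.
Applying it to climb: c+8=k, l+9=u, i+10=s, m+11=x, b+12=n.

kusxn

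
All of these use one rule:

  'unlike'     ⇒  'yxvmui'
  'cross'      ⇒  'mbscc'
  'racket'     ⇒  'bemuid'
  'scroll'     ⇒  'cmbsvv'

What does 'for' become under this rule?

The shift depends on letter class: consonant n→x is +10, but vowel u→y is +4. Two shifts are in play — +4 for a/e/i/o/u, +10 for every other letter.
On for: f(cons)+10=p, o(vowel)+4=s, r(cons)+10=b.

psb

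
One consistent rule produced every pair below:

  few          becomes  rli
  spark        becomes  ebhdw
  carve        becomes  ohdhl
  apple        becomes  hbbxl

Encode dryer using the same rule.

The rule splits by letter class: vowels +7, consonants +12.
Applying it to dryer: d(cons)+12=p, r(cons)+12=d, y(cons)+12=k, e(vowel)+7=l, r(cons)+12=d.

pdkld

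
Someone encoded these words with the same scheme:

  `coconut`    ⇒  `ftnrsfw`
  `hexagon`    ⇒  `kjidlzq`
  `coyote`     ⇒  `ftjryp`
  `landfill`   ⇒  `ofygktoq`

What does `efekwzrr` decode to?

bathroom

Shifts by position in coconut: pos 0: c→f (+3), pos 1: o→t (+5), pos 2: c→n (+11), pos 3: o→r (+3), pos 4: n→s (+5), pos 5: u→f (+11) — repeating every 3. The shifts repeat in a cycle of length 3: positions 0,1,… shift by +3, +5, +11, then the pattern repeats.
Decoding efekwzrr: e−3=b, f−5=a, e−11=t, k−3=h, w−5=r, z−11=o, r−3=o, r−5=m.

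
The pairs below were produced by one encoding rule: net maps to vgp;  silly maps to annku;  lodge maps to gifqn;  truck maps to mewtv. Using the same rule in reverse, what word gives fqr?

The output letters match the input read backwards, each shifted +2: net reversed is ten. The word is reversed, then every letter is shifted forward by 2.
Reversing it on fqr: shift back: f−2=d, q−2=o, r−2=p → dop; then reverse → pod.

pod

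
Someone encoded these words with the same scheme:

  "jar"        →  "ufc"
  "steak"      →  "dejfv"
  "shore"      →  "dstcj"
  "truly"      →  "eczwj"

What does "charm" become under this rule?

The shift depends on letter class: consonant j→u is +11, but vowel a→f is +5. The rule splits by letter class: vowels +5, consonants +11.
For charm: c(cons)+11=n, h(cons)+11=s, a(vowel)+5=f, r(cons)+11=c, m(cons)+11=x.

nsfcx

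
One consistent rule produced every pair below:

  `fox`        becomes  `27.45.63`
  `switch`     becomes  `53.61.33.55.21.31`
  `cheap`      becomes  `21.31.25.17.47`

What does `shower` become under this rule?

f(#6)→27 and o(#15)→45: differences scale by 2, so n = 2·pos + 15. Each letter becomes 2×(its alphabet position, a=1..z=26) + 15.
On shower: s=19→53, h=8→31, o=15→45, w=23→61, e=5→25, r=18→51.

53.31.45.61.25.51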